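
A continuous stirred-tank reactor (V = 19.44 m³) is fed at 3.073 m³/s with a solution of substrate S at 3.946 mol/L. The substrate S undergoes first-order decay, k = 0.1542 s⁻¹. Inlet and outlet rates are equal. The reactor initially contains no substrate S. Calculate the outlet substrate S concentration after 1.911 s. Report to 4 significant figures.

Species balance: V dC/dt = Q C_in − Q C − k V C.
This is linear with rate a = Q/V + k = 0.312276 s⁻¹.
C_ss = Q C_in/(Q + kV) = 1.99749 mol/L; C(t) = C_ss + (C₀ − C_ss) e^(−a t).
C(1.911) = 1.99749 + (-1.99749)·e^(−0.312276·1.911) = 1.99749 + (-1.99749)·0.550593 = 0.897686 mol/L.

0.8977 mol/L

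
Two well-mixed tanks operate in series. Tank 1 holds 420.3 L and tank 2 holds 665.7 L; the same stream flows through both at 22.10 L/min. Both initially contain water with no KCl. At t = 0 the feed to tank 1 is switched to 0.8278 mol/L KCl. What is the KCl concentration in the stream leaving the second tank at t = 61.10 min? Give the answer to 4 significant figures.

0.5895 mol/L

Time constants: τᵢ = Vᵢ/Q for each well-mixed tank.
τ₁ = 420.3/22.10 = 19.0181 min; τ₂ = 665.7/22.10 = 30.1222 min.
Tank 1: C₁ = C_in(1 − e^(−t/τ₁)). Tank 2 (τ₁ ≠ τ₂): C₂ = C_in[1 − (τ₁ e^(−t/τ₁) − τ₂ e^(−t/τ₂))/(τ₁ − τ₂)].
At t = 61.10: e^(−t/τ₁) = 0.0402466, e^(−t/τ₂) = 0.131545.
C₂ = 0.8278·[1 − (19.0181·0.0402466 − 30.1222·0.131545)/(-11.1041)] = 0.8278·0.712087 = 0.589466 mol/L.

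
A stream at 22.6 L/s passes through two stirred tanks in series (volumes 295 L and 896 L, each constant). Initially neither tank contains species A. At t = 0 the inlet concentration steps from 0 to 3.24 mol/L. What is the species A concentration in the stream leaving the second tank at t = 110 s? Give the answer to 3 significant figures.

2.94 mol/L

Species balance on tank i: dCᵢ/dt = (Cᵢ₋₁ − Cᵢ)/τᵢ with τᵢ = Vᵢ/Q.
τ₁ = 295/22.6 = 13.053 s; τ₂ = 896/22.6 = 39.646 s.
Solving the cascade with C₁(0)=C₂(0)=0 gives C₂(t) = C_in[1 − (τ₁ e^(−t/τ₁) − τ₂ e^(−t/τ₂))/(τ₁ − τ₂)].
At t = 110: e^(−t/τ₁) = 0.00021885, e^(−t/τ₂) = 0.062377.
C₂ = 3.24·[1 − (13.053·0.00021885 − 39.646·0.062377)/(-26.593)] = 3.24·0.90711 = 2.9390 mol/L.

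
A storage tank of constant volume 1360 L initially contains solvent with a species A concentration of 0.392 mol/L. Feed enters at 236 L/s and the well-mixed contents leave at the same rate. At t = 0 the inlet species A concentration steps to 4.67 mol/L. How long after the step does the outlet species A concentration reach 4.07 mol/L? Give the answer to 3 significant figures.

Species balance: V dC/dt = Q(C_in − C) ⇒ τ = V/Q = 5.7627 s.
C(t) = C_in + (C₀ − C_in) e^(−t/τ). Set C = 4.07 and solve for t:
e^(−t/τ) = (C − C_in)/(C₀ − C_in) = (4.07 − 4.67)/(0.392 − 4.67) = 0.14025
t = −τ ln(…) = 5.7627 × 1.9643 = 11.320 s.

11.3 s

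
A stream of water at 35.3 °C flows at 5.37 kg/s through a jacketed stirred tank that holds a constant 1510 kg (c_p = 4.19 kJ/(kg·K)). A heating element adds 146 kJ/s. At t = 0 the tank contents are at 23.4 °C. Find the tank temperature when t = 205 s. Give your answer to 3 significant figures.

32.9 °C

Unsteady energy balance on the tank contents: M c_p dT/dt = ṁ c_p (T_in − T) + 146.
Rearrange: dT/dt = (T_ss − T)/τ with τ = M/ṁ = 281.19 s and T_ss = T_in + Q̇/(ṁ c_p) = 41.789 °C.
Integrating: T(t) = T_ss + (T₀ − T_ss) e^(−t/τ).
T(205) = 41.789 + (-18.389)·e^(−205/281.19) = 41.789 + (-18.389)·0.48237 = 32.919 °C.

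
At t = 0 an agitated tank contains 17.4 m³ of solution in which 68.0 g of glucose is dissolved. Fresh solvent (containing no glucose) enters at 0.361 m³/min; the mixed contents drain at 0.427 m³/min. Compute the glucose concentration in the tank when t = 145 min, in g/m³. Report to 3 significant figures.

Total volume: dV/dt = Q_in − Q_out = -0.066000 m³/min, so V(t) = 17.4 − 0.066000 t and V(145) = 7.8300 m³.
No glucose enters, so dm/dt = −Q_out · (m/V).
Separate: dm/m = −Q_out dt/V(t) ⇒ ln(m/m₀) = −(Q_out/(Q_in−Q_out)) ln(V/V₀).
m = m₀ (V₀/V)^(Q_out/(Q_in−Q_out)) = 68.0 × (17.4/7.8300)^(-6.4697) = 0.38806 g.
C = m/V = 0.38806/7.8300 = 0.049561 g/m³.

0.0496 g/m³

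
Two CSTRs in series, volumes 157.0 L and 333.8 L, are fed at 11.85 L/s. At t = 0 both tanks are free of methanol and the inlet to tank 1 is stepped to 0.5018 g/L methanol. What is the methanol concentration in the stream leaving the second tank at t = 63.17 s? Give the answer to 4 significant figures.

Time constants: τᵢ = Vᵢ/Q for each well-mixed tank.
τ₁ = 157.0/11.85 = 13.2489 s; τ₂ = 333.8/11.85 = 28.1688 s.
Solving the cascade with C₁(0)=C₂(0)=0 gives C₂(t) = C_in[1 − (τ₁ e^(−t/τ₁) − τ₂ e^(−t/τ₂))/(τ₁ − τ₂)].
At t = 63.17: e^(−t/τ₁) = 0.00849798, e^(−t/τ₂) = 0.106187.
C₂ = 0.5018·[1 − (13.2489·0.00849798 − 28.1688·0.106187)/(-14.9198)] = 0.5018·0.807064 = 0.404985 g/L.

0.4050 g/L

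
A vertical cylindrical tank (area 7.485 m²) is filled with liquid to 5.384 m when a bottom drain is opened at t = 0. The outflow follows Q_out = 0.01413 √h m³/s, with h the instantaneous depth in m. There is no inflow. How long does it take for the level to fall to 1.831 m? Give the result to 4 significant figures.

1025 s

Unsteady balance on liquid volume: A dh/dt = −0.01413 √h.
Separate and integrate: 2(√h − √h₀) = −(0.01413/A) t.
t = 2A(√h₀ − √h)/0.01413 = 2·7.485·(√5.384 − √1.831)/0.01413
  = 14.9700 × (2.32034 − 1.35314) / 0.01413 = 1024.70 s.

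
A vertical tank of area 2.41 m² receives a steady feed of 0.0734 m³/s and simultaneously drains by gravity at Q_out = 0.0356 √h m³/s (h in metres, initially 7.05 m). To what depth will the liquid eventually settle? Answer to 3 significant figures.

Mass balance (ρ constant): A dh/dt = Q_in − 0.0356 √h. At steady state dh/dt = 0:
Q_in = 0.0356 √h_ss ⇒ √h_ss = 0.0734/0.0356 = 2.0618.
h_ss = 2.0618² = 4.2510 m. (Since h₀ = 7.05 m > h_ss, the level will fall toward this value.)

4.25 m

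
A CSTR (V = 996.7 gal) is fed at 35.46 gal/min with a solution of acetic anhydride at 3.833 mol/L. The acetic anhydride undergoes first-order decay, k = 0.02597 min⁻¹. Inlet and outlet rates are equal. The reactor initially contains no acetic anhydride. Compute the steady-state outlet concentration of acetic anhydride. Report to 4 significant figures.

2.216 mol/L

Species balance: V dC/dt = Q C_in − Q C − k V C.
Steady state (dC/dt = 0): C_ss = Q C_in/(Q + kV) = C_in/(1 + kV/Q).
C_ss = 35.46·3.833/(35.46 + 0.02597·996.7) = 135.918/61.3443 = 2.21566 mol/L.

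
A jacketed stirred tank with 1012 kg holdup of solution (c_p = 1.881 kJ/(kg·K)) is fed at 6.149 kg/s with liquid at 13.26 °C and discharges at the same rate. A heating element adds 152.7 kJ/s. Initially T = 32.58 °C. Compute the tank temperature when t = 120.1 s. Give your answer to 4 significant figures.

M c_p dT/dt = ṁ c_p (T_in − T) + Q̇.
τ = M/ṁ = 164.580 s; T_ss = T_in + Q̇/(ṁ c_p) = 13.26 + 152.7/(6.149·1.881) = 26.4622 °C.
Integrating: T(t) = T_ss + (T₀ − T_ss) e^(−t/τ).
T(120.1) = 26.4622 + (6.11782)·e^(−120.1/164.580) = 26.4622 + (6.11782)·0.482035 = 29.4112 °C.

29.41 °C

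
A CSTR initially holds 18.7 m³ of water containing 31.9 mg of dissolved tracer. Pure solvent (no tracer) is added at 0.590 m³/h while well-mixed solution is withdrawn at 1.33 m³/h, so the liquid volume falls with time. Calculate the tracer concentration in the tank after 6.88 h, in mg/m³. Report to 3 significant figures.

Let m(t) be the amount of tracer. Volume: V(t) = V₀ + (Q_in − Q_out) t = 18.7 − 0.74000 t; V(6.88) = 13.609 m³.
Solute balance: dm/dt = 0 − Q_out C = −Q_out m/V(t).
dm/m = −Q_out dt/(V₀ − 0.74000 t); integrating gives ln(m/m₀) = −(Q_out/(Q_in−Q_out)) ln(V/V₀).
m = m₀ (V₀/V)^(Q_out/(Q_in−Q_out)) = 31.9 × (18.7/13.609)^(-1.7973) = 18.019 mg.
C = m/V = 18.019/13.609 = 1.3241 mg/m³.

1.32 mg/m³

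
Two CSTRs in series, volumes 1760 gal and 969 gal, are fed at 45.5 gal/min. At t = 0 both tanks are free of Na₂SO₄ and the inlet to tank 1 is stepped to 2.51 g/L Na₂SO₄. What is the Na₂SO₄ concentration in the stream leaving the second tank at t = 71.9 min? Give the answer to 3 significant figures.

Time constants: τᵢ = Vᵢ/Q for each well-mixed tank.
τ₁ = 1760/45.5 = 38.681 min; τ₂ = 969/45.5 = 21.297 min.
Tank 1: C₁ = C_in(1 − e^(−t/τ₁)). Tank 2 (τ₁ ≠ τ₂): C₂ = C_in[1 − (τ₁ e^(−t/τ₁) − τ₂ e^(−t/τ₂))/(τ₁ − τ₂)].
At t = 71.9: e^(−t/τ₁) = 0.15586, e^(−t/τ₂) = 0.034180.
C₂ = 2.51·[1 − (38.681·0.15586 − 21.297·0.034180)/(17.385)] = 2.51·0.69507 = 1.7446 g/L.

1.74 g/L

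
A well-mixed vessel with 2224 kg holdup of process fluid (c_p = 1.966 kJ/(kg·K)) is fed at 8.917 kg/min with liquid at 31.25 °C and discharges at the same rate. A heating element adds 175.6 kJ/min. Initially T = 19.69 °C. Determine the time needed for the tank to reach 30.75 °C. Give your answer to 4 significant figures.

179.2 min

Energy balance: M c_p dT/dt = ṁ c_p (T_in − T) + 175.6.
τ = M/ṁ = 249.411 min; T_ss = T_in + Q̇/(ṁ c_p) = 41.2666 °C.
T(t) = T_ss + (T₀ − T_ss) e^(−t/τ). Set T = 30.75:
e^(−t/τ) = (30.75 − 41.2666)/(19.69 − 41.2666) = 0.487409
t = −249.411 · ln(0.487409) = 179.240 min.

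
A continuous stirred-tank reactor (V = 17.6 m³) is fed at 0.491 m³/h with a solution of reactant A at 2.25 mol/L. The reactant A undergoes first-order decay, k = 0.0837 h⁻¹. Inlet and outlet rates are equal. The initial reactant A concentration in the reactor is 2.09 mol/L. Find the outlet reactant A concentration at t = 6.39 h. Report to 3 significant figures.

Species balance: V dC/dt = Q C_in − Q C − k V C.
dC/dt = (Q/V) C_in − (Q/V + k) C; effective rate a = Q/V + k = 0.027898 + 0.0837 = 0.11160 h⁻¹.
C_ss = Q C_in/(Q + kV) = 0.56247 mol/L; C(t) = C_ss + (C₀ − C_ss) e^(−a t).
C(6.39) = 0.56247 + (1.5275)·e^(−0.11160·6.39) = 0.56247 + (1.5275)·0.49012 = 1.3111 mol/L.

1.31 mol/L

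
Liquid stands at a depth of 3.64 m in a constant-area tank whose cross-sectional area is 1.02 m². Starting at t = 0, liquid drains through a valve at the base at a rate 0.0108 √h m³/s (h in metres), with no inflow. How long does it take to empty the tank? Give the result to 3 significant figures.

A dh/dt = −Q_out = −0.0108 √h.
This is separable: 2 d(√h)/dt = −0.0108/A, so √h = √h₀ − (0.0108/(2A)) t.
Set h = 0: 2√h₀ = (0.0108/A) t_empty ⇒ t_empty = 2A√h₀/0.0108.
t_empty = 2·1.02·√3.64/0.0108 = 2.0400·1.9079/0.0108 = 360.38 s.

360 s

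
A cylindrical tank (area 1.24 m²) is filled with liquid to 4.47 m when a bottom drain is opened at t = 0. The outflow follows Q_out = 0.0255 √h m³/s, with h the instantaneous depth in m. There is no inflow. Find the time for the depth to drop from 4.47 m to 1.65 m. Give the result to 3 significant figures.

80.7 s

Unsteady balance on liquid volume: A dh/dt = −0.0255 √h.
∫ h^(−1/2) dh = −(0.0255/A) ∫ dt, giving 2√h = 2√h₀ − (0.0255/A) t.
t = 2A(√h₀ − √h)/0.0255 = 2·1.24·(√4.47 − √1.65)/0.0255
  = 2.4800 × (2.1142 − 1.2845) / 0.0255 = 80.694 s.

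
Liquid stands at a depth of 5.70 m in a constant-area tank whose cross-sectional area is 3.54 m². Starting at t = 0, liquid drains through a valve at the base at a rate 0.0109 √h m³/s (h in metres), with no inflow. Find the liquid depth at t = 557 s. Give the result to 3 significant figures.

With no inflow, A dh/dt = −0.0109 √h.
∫ h^(−1/2) dh = −(0.0109/A) ∫ dt, giving 2√h = 2√h₀ − (0.0109/A) t.
√h = √5.70 − 0.0109·557/(2·3.54) = 2.3875 − 0.85753 = 1.5299.
h = 1.5299² = 2.3407 m.

2.34 m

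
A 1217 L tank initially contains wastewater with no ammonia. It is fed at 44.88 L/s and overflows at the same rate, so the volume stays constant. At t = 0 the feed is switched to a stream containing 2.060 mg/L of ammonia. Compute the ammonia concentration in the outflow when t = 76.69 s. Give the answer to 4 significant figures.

Mass balance on the solute (V constant): V dC/dt = Q(C_in − C).
Rewrite as dC/dt + C/τ = C_in/τ, τ = V/Q = 27.1168 s.
C approaches C_in exponentially: C(t) = C_in + (C₀ − C_in) e^(−t/τ).
C(76.69) = 2.060 + (0 − 2.060)·e^(−76.69/27.1168) = 2.060 + (-2.06000)·0.0591227 = 1.93821 mg/L.

1.938 mg/L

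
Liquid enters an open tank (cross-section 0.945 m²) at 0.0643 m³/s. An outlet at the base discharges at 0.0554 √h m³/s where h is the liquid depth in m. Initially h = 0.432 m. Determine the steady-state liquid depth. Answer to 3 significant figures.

Unsteady balance on liquid volume: A dh/dt = Q_in − 0.0554 √h. At steady state dh/dt = 0:
Q_in = 0.0554 √h_ss ⇒ √h_ss = 0.0643/0.0554 = 1.1606.
h_ss = 1.1606² = 1.3471 m. (Since h₀ = 0.432 m < h_ss, the level will rise toward this value.)

1.35 m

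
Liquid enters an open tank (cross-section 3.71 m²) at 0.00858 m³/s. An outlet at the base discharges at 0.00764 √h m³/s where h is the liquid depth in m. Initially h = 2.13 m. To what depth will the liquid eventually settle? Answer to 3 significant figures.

Mass balance (ρ constant): A dh/dt = Q_in − 0.00764 √h. At steady state dh/dt = 0:
Q_in = 0.00764 √h_ss ⇒ √h_ss = 0.00858/0.00764 = 1.1230.
h_ss = 1.1230² = 1.2612 m. (Since h₀ = 2.13 m > h_ss, the level will fall toward this value.)

1.26 m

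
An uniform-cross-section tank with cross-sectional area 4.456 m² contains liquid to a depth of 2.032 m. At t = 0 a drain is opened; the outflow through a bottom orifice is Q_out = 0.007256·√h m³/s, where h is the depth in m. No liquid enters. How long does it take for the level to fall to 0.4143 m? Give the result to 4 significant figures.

960.3 s

A dh/dt = −Q_out = −0.007256 √h.
Separate and integrate: 2(√h − √h₀) = −(0.007256/A) t.
t = 2A(√h₀ − √h)/0.007256 = 2·4.456·(√2.032 − √0.4143)/0.007256
  = 8.91200 × (1.42548 − 0.643661) / 0.007256 = 960.252 s.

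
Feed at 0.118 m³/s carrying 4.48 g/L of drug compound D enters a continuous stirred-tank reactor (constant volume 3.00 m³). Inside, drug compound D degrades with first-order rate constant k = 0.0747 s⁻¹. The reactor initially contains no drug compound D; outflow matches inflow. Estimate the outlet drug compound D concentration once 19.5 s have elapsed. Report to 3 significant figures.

V dC/dt = Q(C_in − C) − k V C.
This is linear with rate a = Q/V + k = 0.11403 s⁻¹.
C_ss = Q C_in/(Q + kV) = 1.5453 g/L; C(t) = C_ss + (C₀ − C_ss) e^(−a t).
C(19.5) = 1.5453 + (-1.5453)·e^(−0.11403·19.5) = 1.5453 + (-1.5453)·0.10821 = 1.3781 g/L.

1.38 g/L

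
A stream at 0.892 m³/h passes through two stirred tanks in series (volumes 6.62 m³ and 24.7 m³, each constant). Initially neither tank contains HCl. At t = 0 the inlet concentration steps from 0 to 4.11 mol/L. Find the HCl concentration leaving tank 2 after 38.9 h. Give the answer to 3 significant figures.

Each tank obeys Vᵢ dCᵢ/dt = Q(Cᵢ₋₁ − Cᵢ), so τᵢ = Vᵢ/Q.
τ₁ = 6.62/0.892 = 7.4215 h; τ₂ = 24.7/0.892 = 27.691 h.
Tank 1: C₁ = C_in(1 − e^(−t/τ₁)). Tank 2 (τ₁ ≠ τ₂): C₂ = C_in[1 − (τ₁ e^(−t/τ₁) − τ₂ e^(−t/τ₂))/(τ₁ − τ₂)].
At t = 38.9: e^(−t/τ₁) = 0.0052923, e^(−t/τ₂) = 0.24541.
C₂ = 4.11·[1 − (7.4215·0.0052923 − 27.691·0.24541)/(-20.269)] = 4.11·0.66667 = 2.7400 mol/L.

2.74 mol/L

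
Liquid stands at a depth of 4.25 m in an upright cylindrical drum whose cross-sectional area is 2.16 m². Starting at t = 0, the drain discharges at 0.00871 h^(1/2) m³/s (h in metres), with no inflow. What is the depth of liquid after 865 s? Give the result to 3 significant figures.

A dh/dt = −Q_out = −0.00871 √h.
Separate and integrate: 2(√h − √h₀) = −(0.00871/A) t.
√h = √4.25 − 0.00871·865/(2·2.16) = 2.0616 − 1.7440 = 0.31754.
h = 0.31754² = 0.10083 m.

0.101 m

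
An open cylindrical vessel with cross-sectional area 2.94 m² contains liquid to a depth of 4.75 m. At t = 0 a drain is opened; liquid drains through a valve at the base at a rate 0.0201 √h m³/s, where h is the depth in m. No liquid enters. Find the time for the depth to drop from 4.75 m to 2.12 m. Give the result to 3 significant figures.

212 s

A dh/dt = −Q_out = −0.0201 √h.
Separate and integrate: 2(√h − √h₀) = −(0.0201/A) t.
t = 2A(√h₀ − √h)/0.0201 = 2·2.94·(√4.75 − √2.12)/0.0201
  = 5.8800 × (2.1794 − 1.4560) / 0.0201 = 211.63 s.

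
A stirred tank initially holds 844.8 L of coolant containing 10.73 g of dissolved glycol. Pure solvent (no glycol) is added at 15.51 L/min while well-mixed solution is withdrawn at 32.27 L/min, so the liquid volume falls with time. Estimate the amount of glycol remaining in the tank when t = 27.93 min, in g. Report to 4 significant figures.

2.266 g

Total volume: dV/dt = Q_in − Q_out = -16.7600 L/min, so V(t) = 844.8 − 16.7600 t and V(27.93) = 376.693 L.
Solute balance: dm/dt = 0 − Q_out C = −Q_out m/V(t).
Separate: dm/m = −Q_out dt/V(t) ⇒ ln(m/m₀) = −(Q_out/(Q_in−Q_out)) ln(V/V₀).
m = m₀ (V₀/V)^(Q_out/(Q_in−Q_out)) = 10.73 × (844.8/376.693)^(-1.92542) = 2.26584 g.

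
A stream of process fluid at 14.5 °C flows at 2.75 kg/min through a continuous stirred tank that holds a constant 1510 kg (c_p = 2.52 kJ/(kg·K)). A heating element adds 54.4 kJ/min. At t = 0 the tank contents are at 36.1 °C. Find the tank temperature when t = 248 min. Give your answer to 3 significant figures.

M c_p dT/dt = ṁ c_p (T_in − T) + Q̇.
Rearrange: dT/dt = (T_ss − T)/τ with τ = M/ṁ = 549.09 min and T_ss = T_in + Q̇/(ṁ c_p) = 22.350 °C.
This is linear first-order; T(t) = T_ss + (T₀ − T_ss) e^(−t/τ).
T(248) = 22.350 + (13.750)·e^(−248/549.09) = 22.350 + (13.750)·0.63657 = 31.103 °C.

31.1 °C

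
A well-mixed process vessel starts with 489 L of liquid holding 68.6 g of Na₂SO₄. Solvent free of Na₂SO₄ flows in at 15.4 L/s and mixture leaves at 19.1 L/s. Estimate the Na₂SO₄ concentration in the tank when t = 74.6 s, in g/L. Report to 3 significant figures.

Total volume: dV/dt = Q_in − Q_out = -3.7000 L/s, so V(t) = 489 − 3.7000 t and V(74.6) = 212.98 L.
No Na₂SO₄ enters, so dm/dt = −Q_out · (m/V).
dm/m = −Q_out dt/(V₀ − 3.7000 t); integrating gives ln(m/m₀) = −(Q_out/(Q_in−Q_out)) ln(V/V₀).
m = m₀ (V₀/V)^(Q_out/(Q_in−Q_out)) = 68.6 × (489/212.98)^(-5.1622) = 0.93959 g.
C = m/V = 0.93959/212.98 = 0.0044116 g/L.

0.00441 g/L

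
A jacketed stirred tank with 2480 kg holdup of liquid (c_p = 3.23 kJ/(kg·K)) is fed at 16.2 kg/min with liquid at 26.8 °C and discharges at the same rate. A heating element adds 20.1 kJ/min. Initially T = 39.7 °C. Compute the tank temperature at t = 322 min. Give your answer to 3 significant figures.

M c_p dT/dt = ṁ c_p (T_in − T) + Q̇.
Rearrange: dT/dt = (T_ss − T)/τ with τ = M/ṁ = 153.09 min and T_ss = T_in + Q̇/(ṁ c_p) = 27.184 °C.
Integrating: T(t) = T_ss + (T₀ − T_ss) e^(−t/τ).
T(322) = 27.184 + (12.516)·e^(−322/153.09) = 27.184 + (12.516)·0.12204 = 28.712 °C.

28.7 °C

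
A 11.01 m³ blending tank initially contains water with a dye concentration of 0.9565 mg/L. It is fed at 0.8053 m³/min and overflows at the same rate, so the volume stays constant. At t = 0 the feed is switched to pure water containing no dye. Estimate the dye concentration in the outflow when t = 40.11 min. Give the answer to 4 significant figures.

0.05088 mg/L

Unsteady species balance (constant V, well mixed): V dC/dt = Q(C_in − C).
Rewrite as dC/dt + C/τ = C_in/τ, τ = V/Q = 13.6719 min.
Solution: C(t) = C_in + (C₀ − C_in) e^(−t/τ).
C(40.11) = 0 + (0.9565 − 0)·e^(−40.11/13.6719) = 0 + (0.956500)·0.0531972 = 0.0508831 mg/L.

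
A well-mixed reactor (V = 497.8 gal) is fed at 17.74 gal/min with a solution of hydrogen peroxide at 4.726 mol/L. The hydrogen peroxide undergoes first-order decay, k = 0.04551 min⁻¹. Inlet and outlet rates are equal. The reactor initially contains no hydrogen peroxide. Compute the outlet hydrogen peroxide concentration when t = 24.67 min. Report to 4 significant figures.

1.795 mol/L

V dC/dt = Q(C_in − C) − k V C.
This is linear with rate a = Q/V + k = 0.0811468 min⁻¹.
C_ss = Q C_in/(Q + kV) = 2.07549 mol/L; C(t) = C_ss + (C₀ − C_ss) e^(−a t).
C(24.67) = 2.07549 + (-2.07549)·e^(−0.0811468·24.67) = 2.07549 + (-2.07549)·0.135080 = 1.79514 mol/L.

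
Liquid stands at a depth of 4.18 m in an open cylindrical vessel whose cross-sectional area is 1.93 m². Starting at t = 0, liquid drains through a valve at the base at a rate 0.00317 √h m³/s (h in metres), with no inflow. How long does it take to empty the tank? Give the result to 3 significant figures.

2490 s

Mass balance (ρ constant): A dh/dt = −0.00317 √h.
Separate and integrate: 2(√h − √h₀) = −(0.00317/A) t.
Set h = 0: 2√h₀ = (0.00317/A) t_empty ⇒ t_empty = 2A√h₀/0.00317.
t_empty = 2·1.93·√4.18/0.00317 = 3.8600·2.0445/0.00317 = 2489.5 s.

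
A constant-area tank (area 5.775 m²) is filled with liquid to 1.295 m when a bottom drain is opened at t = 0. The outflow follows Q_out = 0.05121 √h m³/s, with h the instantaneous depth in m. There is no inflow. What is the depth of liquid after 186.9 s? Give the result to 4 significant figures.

0.09567 m

With no inflow, A dh/dt = −0.05121 √h.
Separate and integrate: 2(√h − √h₀) = −(0.05121/A) t.
√h = √1.295 − 0.05121·186.9/(2·5.775) = 1.13798 − 0.828671 = 0.309310.
h = 0.309310² = 0.0956725 m.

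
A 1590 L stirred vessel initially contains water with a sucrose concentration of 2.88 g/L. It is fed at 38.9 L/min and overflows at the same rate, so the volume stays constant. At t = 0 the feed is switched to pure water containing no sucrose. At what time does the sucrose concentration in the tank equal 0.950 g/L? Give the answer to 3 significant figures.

Unsteady species balance (constant V, well mixed): V dC/dt = Q(C_in − C), so τ = V/Q = 40.874 min.
C(t) = C_in + (C₀ − C_in) e^(−t/τ). Set C = 0.950 and solve for t:
e^(−t/τ) = (C − C_in)/(C₀ − C_in) = (0.950 − 0)/(2.88 − 0) = 0.32986
t = −τ ln(…) = 40.874 × 1.1091 = 45.333 min.

45.3 min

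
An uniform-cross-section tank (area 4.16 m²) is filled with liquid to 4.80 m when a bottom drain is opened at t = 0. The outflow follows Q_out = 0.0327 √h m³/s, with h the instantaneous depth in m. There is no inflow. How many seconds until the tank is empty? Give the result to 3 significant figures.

A dh/dt = −Q_out = −0.0327 √h.
Separate and integrate: 2(√h − √h₀) = −(0.0327/A) t.
Tank is empty when √h = 0: t_empty = 2A√h₀/0.0327.
t_empty = 2·4.16·√4.80/0.0327 = 8.3200·2.1909/0.0327 = 557.44 s.

557 s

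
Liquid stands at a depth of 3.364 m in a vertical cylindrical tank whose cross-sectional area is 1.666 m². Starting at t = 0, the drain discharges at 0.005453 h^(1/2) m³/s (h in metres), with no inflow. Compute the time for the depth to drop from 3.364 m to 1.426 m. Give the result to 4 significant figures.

A dh/dt = −Q_out = −0.005453 √h.
Separate and integrate: 2(√h − √h₀) = −(0.005453/A) t.
t = 2A(√h₀ − √h)/0.005453 = 2·1.666·(√3.364 − √1.426)/0.005453
  = 3.33200 × (1.83412 − 1.19415) / 0.005453 = 391.046 s.

391.0 s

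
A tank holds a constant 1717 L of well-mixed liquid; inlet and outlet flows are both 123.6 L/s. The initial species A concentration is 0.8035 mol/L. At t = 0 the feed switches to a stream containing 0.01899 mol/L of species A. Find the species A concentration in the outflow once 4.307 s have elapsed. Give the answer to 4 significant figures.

0.5944 mol/L

Transient balance on the dissolved component: V dC/dt = Q(C_in − C).
Rewrite as dC/dt + C/τ = C_in/τ, τ = V/Q = 13.8916 s.
This is linear first-order; C(t) = C_in + (C₀ − C_in) e^(−t/τ).
C(4.307) = 0.01899 + (0.8035 − 0.01899)·e^(−4.307/13.8916) = 0.01899 + (0.784510)·0.733415 = 0.594361 mol/L.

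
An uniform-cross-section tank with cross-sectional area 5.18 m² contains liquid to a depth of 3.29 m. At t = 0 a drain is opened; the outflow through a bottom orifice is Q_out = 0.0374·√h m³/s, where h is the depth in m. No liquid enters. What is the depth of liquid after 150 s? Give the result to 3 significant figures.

With no inflow, A dh/dt = −0.0374 √h.
∫ h^(−1/2) dh = −(0.0374/A) ∫ dt, giving 2√h = 2√h₀ − (0.0374/A) t.
√h = √3.29 − 0.0374·150/(2·5.18) = 1.8138 − 0.54151 = 1.2723.
h = 1.2723² = 1.6188 m.

1.62 m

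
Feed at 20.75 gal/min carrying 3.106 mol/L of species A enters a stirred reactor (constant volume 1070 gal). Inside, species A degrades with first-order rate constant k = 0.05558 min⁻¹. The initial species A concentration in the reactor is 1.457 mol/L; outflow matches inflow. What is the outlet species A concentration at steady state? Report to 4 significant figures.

0.8034 mol/L

Accumulation = in − out − consumed: V dC/dt = Q C_in − Q C − k V C.
Steady state (dC/dt = 0): C_ss = Q C_in/(Q + kV) = C_in/(1 + kV/Q).
C_ss = 20.75·3.106/(20.75 + 0.05558·1070) = 64.4495/80.2206 = 0.803403 mol/L.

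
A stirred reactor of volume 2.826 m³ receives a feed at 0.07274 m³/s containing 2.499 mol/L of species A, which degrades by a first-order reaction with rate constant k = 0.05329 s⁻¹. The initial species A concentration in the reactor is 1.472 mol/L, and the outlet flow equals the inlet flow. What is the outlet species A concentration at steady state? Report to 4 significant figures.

0.8139 mol/L

V dC/dt = Q(C_in − C) − k V C.
Steady state (dC/dt = 0): C_ss = Q C_in/(Q + kV) = C_in/(1 + kV/Q).
C_ss = 0.07274·2.499/(0.07274 + 0.05329·2.826) = 0.181777/0.223338 = 0.813913 mol/L.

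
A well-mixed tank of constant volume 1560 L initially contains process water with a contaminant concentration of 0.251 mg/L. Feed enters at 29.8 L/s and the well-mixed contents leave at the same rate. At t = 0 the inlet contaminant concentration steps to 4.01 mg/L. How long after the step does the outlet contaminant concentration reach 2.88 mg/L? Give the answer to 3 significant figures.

62.9 s

Transient balance on the dissolved component: V dC/dt = Q(C_in − C), so τ = V/Q = 52.349 s.
C(t) = C_in + (C₀ − C_in) e^(−t/τ). Set C = 2.88 and solve for t:
e^(−t/τ) = (C − C_in)/(C₀ − C_in) = (2.88 − 4.01)/(0.251 − 4.01) = 0.30061
t = −τ ln(…) = 52.349 × 1.2019 = 62.920 s.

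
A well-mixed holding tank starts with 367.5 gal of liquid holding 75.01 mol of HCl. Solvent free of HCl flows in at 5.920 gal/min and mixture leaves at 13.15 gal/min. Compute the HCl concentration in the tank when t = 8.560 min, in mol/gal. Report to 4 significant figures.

0.1755 mol/gal

Total volume: dV/dt = Q_in − Q_out = -7.23000 gal/min, so V(t) = 367.5 − 7.23000 t and V(8.560) = 305.611 gal.
No HCl enters, so dm/dt = −Q_out · (m/V).
dm/m = −Q_out dt/(V₀ − 7.23000 t); integrating gives ln(m/m₀) = −(Q_out/(Q_in−Q_out)) ln(V/V₀).
m = m₀ (V₀/V)^(Q_out/(Q_in−Q_out)) = 75.01 × (367.5/305.611)^(-1.81881) = 53.6357 mol.
C = m/V = 53.6357/305.611 = 0.175503 mol/gal.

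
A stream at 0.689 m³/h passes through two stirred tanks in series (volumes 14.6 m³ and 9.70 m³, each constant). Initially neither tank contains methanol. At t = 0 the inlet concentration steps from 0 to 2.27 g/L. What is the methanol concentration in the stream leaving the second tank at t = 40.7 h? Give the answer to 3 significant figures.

1.53 g/L

Time constants: τᵢ = Vᵢ/Q for each well-mixed tank.
τ₁ = 14.6/0.689 = 21.190 h; τ₂ = 9.70/0.689 = 14.078 h.
Solving the cascade with C₁(0)=C₂(0)=0 gives C₂(t) = C_in[1 − (τ₁ e^(−t/τ₁) − τ₂ e^(−t/τ₂))/(τ₁ − τ₂)].
At t = 40.7: e^(−t/τ₁) = 0.14650, e^(−t/τ₂) = 0.055523.
C₂ = 2.27·[1 − (21.190·0.14650 − 14.078·0.055523)/(7.1118)] = 2.27·0.67339 = 1.5286 g/L.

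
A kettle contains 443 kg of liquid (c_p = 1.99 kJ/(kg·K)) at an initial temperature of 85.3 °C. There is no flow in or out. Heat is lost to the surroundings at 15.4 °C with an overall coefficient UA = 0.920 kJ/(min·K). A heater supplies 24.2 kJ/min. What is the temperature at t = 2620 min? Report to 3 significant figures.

44.5 °C

Lumped-capacitance energy balance: M c_p dT/dt = UA(T_amb − T) + Q̇.
dT/dt = (T_ss − T)/τ with T_ss = T_amb + Q̇/UA = 15.4 + 24.2/0.920 = 41.704 °C, τ = M c_p/UA = 443·1.99/0.920 = 958.23 min.
T approaches T_ss exponentially: T(t) = T_ss + (T₀ − T_ss) e^(−t/τ).
T(2620) = 41.704 + (43.596)·0.064945 = 44.536 °C.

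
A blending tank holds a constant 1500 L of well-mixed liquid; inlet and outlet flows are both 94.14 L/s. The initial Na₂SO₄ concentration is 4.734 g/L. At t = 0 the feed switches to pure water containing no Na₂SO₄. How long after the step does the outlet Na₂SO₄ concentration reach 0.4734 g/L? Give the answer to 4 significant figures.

Species balance: V dC/dt = Q(C_in − C) ⇒ τ = V/Q = 15.9337 s.
C(t) = C_in + (C₀ − C_in) e^(−t/τ). Set C = 0.4734 and solve for t:
e^(−t/τ) = (C − C_in)/(C₀ − C_in) = (0.4734 − 0)/(4.734 − 0) = 0.100000
t = −τ ln(…) = 15.9337 × 2.30259 = 36.6887 s.

36.69 s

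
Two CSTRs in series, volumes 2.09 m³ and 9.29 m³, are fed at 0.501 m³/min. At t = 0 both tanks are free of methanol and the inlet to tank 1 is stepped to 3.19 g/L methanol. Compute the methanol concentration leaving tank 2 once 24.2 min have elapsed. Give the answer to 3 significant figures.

2.08 g/L

Species balance on tank i: dCᵢ/dt = (Cᵢ₋₁ − Cᵢ)/τᵢ with τᵢ = Vᵢ/Q.
τ₁ = 2.09/0.501 = 4.1717 min; τ₂ = 9.29/0.501 = 18.543 min.
Tank 1: C₁ = C_in(1 − e^(−t/τ₁)). Tank 2 (τ₁ ≠ τ₂): C₂ = C_in[1 − (τ₁ e^(−t/τ₁) − τ₂ e^(−t/τ₂))/(τ₁ − τ₂)].
At t = 24.2: e^(−t/τ₁) = 0.0030244, e^(−t/τ₂) = 0.27115.
C₂ = 3.19·[1 − (4.1717·0.0030244 − 18.543·0.27115)/(-14.371)] = 3.19·0.65102 = 2.0767 g/L.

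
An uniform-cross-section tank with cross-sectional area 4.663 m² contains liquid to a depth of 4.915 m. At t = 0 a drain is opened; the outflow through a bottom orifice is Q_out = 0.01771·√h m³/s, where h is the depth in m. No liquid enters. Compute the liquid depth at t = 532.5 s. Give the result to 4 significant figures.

1.454 m

With no inflow, A dh/dt = −0.01771 √h.
This is separable: 2 d(√h)/dt = −0.01771/A, so √h = √h₀ − (0.01771/(2A)) t.
√h = √4.915 − 0.01771·532.5/(2·4.663) = 2.21698 − 1.01121 = 1.20577.
h = 1.20577² = 1.45387 m.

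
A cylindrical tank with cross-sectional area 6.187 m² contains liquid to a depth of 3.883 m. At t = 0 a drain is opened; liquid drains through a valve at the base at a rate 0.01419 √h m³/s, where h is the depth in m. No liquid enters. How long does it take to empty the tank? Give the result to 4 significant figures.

Mass balance (ρ constant): A dh/dt = −0.01419 √h.
This is separable: 2 d(√h)/dt = −0.01419/A, so √h = √h₀ − (0.01419/(2A)) t.
Set h = 0: 2√h₀ = (0.01419/A) t_empty ⇒ t_empty = 2A√h₀/0.01419.
t_empty = 2·6.187·√3.883/0.01419 = 12.3740·1.97053/0.01419 = 1718.35 s.

1718 s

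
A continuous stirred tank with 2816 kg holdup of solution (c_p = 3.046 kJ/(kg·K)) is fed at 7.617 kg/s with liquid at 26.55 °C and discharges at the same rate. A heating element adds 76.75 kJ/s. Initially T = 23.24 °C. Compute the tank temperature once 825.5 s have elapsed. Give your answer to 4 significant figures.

29.15 °C

M c_p dT/dt = ṁ c_p (T_in − T) + Q̇.
τ = M/ṁ = 369.699 s; T_ss = T_in + Q̇/(ṁ c_p) = 26.55 + 76.75/(7.617·3.046) = 29.8580 °C.
Solution: T(t) = T_ss + (T₀ − T_ss) e^(−t/τ).
T(825.5) = 29.8580 + (-6.61799)·e^(−825.5/369.699) = 29.8580 + (-6.61799)·0.107218 = 29.1484 °C.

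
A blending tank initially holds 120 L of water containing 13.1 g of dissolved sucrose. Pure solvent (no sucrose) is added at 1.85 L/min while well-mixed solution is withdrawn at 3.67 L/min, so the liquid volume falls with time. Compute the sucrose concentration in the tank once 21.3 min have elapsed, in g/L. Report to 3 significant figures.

0.0734 g/L

Let m(t) be the amount of sucrose. Volume: V(t) = V₀ + (Q_in − Q_out) t = 120 − 1.8200 t; V(21.3) = 81.234 L.
No sucrose enters, so dm/dt = −Q_out · (m/V).
Separate: dm/m = −Q_out dt/V(t) ⇒ ln(m/m₀) = −(Q_out/(Q_in−Q_out)) ln(V/V₀).
m = m₀ (V₀/V)^(Q_out/(Q_in−Q_out)) = 13.1 × (120/81.234)^(-2.0165) = 5.9647 g.
C = m/V = 5.9647/81.234 = 0.073427 g/L.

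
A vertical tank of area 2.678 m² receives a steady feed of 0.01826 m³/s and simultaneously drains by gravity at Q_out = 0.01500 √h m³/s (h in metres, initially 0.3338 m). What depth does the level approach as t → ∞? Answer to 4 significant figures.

1.482 m

Level balance: A dh/dt = 0.01826 − 0.01500 √h. Setting dh/dt = 0:
Q_in = 0.01500 √h_ss ⇒ √h_ss = 0.01826/0.01500 = 1.21733.
h_ss = 1.21733² = 1.48190 m. (Since h₀ = 0.3338 m < h_ss, the level will rise toward this value.)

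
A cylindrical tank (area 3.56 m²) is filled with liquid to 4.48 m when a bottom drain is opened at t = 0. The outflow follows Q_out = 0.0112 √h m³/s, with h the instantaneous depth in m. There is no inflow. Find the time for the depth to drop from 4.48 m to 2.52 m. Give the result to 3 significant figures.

A dh/dt = −Q_out = −0.0112 √h.
∫ h^(−1/2) dh = −(0.0112/A) ∫ dt, giving 2√h = 2√h₀ − (0.0112/A) t.
t = 2A(√h₀ − √h)/0.0112 = 2·3.56·(√4.48 − √2.52)/0.0112
  = 7.1200 × (2.1166 − 1.5875) / 0.0112 = 336.39 s.

336 s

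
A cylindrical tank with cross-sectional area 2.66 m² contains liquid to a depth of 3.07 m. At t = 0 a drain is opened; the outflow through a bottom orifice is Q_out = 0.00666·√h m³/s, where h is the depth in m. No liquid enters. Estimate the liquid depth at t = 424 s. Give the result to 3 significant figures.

1.49 m

Mass balance (ρ constant): A dh/dt = −0.00666 √h.
Separate and integrate: 2(√h − √h₀) = −(0.00666/A) t.
√h = √3.07 − 0.00666·424/(2·2.66) = 1.7521 − 0.53080 = 1.2213.
h = 1.2213² = 1.4917 m.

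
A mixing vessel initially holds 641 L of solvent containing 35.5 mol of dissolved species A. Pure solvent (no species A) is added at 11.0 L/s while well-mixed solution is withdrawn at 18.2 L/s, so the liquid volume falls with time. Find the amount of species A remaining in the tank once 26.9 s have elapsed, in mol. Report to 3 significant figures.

Total volume: dV/dt = Q_in − Q_out = -7.2000 L/s, so V(t) = 641 − 7.2000 t and V(26.9) = 447.32 L.
Species balance (pure solvent in): dm/dt = −Q_out · m/V(t).
dm/m = −Q_out dt/(V₀ − 7.2000 t); integrating gives ln(m/m₀) = −(Q_out/(Q_in−Q_out)) ln(V/V₀).
m = m₀ (V₀/V)^(Q_out/(Q_in−Q_out)) = 35.5 × (641/447.32)^(-2.5278) = 14.298 mol.

14.3 mol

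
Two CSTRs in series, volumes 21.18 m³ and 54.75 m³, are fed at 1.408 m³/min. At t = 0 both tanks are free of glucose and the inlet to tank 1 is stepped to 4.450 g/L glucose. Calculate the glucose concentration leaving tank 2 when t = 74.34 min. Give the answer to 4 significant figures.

3.397 g/L

Each tank obeys Vᵢ dCᵢ/dt = Q(Cᵢ₋₁ − Cᵢ), so τᵢ = Vᵢ/Q.
τ₁ = 21.18/1.408 = 15.0426 min; τ₂ = 54.75/1.408 = 38.8849 min.
Solving the cascade with C₁(0)=C₂(0)=0 gives C₂(t) = C_in[1 − (τ₁ e^(−t/τ₁) − τ₂ e^(−t/τ₂))/(τ₁ − τ₂)].
At t = 74.34: e^(−t/τ₁) = 0.00714059, e^(−t/τ₂) = 0.147815.
C₂ = 4.450·[1 − (15.0426·0.00714059 − 38.8849·0.147815)/(-23.8423)] = 4.450·0.763431 = 3.39727 g/L.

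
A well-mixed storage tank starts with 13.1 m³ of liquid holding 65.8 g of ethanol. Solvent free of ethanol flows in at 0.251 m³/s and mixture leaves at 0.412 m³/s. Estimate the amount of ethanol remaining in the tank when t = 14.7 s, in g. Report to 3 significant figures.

39.5 g

Let m(t) be the amount of ethanol. Volume: V(t) = V₀ + (Q_in − Q_out) t = 13.1 − 0.16100 t; V(14.7) = 10.733 m³.
Solute balance: dm/dt = 0 − Q_out C = −Q_out m/V(t).
dm/m = −Q_out dt/(V₀ − 0.16100 t); integrating gives ln(m/m₀) = −(Q_out/(Q_in−Q_out)) ln(V/V₀).
m = m₀ (V₀/V)^(Q_out/(Q_in−Q_out)) = 65.8 × (13.1/10.733)^(-2.5590) = 39.516 g.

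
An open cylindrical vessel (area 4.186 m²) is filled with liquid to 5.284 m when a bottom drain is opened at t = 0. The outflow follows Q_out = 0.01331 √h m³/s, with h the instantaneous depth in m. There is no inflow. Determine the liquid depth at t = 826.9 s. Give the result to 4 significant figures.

0.9684 m

With no inflow, A dh/dt = −0.01331 √h.
∫ h^(−1/2) dh = −(0.01331/A) ∫ dt, giving 2√h = 2√h₀ − (0.01331/A) t.
√h = √5.284 − 0.01331·826.9/(2·4.186) = 2.29870 − 1.31462 = 0.984070.
h = 0.984070² = 0.968395 m.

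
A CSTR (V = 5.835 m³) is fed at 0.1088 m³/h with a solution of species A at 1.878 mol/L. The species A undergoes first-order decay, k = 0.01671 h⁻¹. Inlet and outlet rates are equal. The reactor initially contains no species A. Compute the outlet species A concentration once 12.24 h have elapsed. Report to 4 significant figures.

0.3479 mol/L

Accumulation = in − out − consumed: V dC/dt = Q C_in − Q C − k V C.
dC/dt = (Q/V) C_in − (Q/V + k) C; effective rate a = Q/V + k = 0.0186461 + 0.01671 = 0.0353561 h⁻¹.
C_ss = Q C_in/(Q + kV) = 0.990420 mol/L; C(t) = C_ss + (C₀ − C_ss) e^(−a t).
C(12.24) = 0.990420 + (-0.990420)·e^(−0.0353561·12.24) = 0.990420 + (-0.990420)·0.648717 = 0.347918 mol/L.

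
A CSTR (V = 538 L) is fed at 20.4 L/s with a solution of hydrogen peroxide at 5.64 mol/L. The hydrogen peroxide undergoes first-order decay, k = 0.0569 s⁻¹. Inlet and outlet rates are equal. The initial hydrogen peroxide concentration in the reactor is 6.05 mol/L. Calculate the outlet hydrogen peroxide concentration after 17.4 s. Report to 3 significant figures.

2.98 mol/L

Species balance: V dC/dt = Q C_in − Q C − k V C.
dC/dt = (Q/V) C_in − (Q/V + k) C; effective rate a = Q/V + k = 0.037918 + 0.0569 = 0.094818 s⁻¹.
C_ss = Q C_in/(Q + kV) = 2.2555 mol/L; C(t) = C_ss + (C₀ − C_ss) e^(−a t).
C(17.4) = 2.2555 + (3.7945)·e^(−0.094818·17.4) = 2.2555 + (3.7945)·0.19208 = 2.9843 mol/L.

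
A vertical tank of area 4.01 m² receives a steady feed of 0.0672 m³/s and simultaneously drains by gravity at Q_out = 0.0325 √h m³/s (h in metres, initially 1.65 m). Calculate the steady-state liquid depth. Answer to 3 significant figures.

4.28 m

A dh/dt = Q_in − 0.0325 √h. Steady state requires inflow = outflow:
Q_in = 0.0325 √h_ss ⇒ √h_ss = 0.0672/0.0325 = 2.0677.
h_ss = 2.0677² = 4.2754 m. (Since h₀ = 1.65 m < h_ss, the level will rise toward this value.)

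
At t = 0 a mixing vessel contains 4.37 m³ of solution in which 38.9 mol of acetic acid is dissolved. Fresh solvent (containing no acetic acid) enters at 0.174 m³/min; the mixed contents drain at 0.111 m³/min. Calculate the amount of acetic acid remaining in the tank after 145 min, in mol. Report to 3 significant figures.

5.33 mol

Total volume: dV/dt = Q_in − Q_out = 0.063000 m³/min, so V(t) = 4.37 + 0.063000 t and V(145) = 13.505 m³.
Solute balance: dm/dt = 0 − Q_out C = −Q_out m/V(t).
Separate: dm/m = −Q_out dt/V(t) ⇒ ln(m/m₀) = −(Q_out/(Q_in−Q_out)) ln(V/V₀).
m = m₀ (V₀/V)^(Q_out/(Q_in−Q_out)) = 38.9 × (4.37/13.505)^(1.7619) = 5.3284 mol.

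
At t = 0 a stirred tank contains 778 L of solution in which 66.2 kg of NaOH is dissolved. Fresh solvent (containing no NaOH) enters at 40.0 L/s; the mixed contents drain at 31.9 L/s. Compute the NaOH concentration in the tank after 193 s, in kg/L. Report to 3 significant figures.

Total volume: dV/dt = Q_in − Q_out = 8.1000 L/s, so V(t) = 778 + 8.1000 t and V(193) = 2341.3 L.
No NaOH enters, so dm/dt = −Q_out · (m/V).
Separate: dm/m = −Q_out dt/V(t) ⇒ ln(m/m₀) = −(Q_out/(Q_in−Q_out)) ln(V/V₀).
m = m₀ (V₀/V)^(Q_out/(Q_in−Q_out)) = 66.2 × (778/2341.3)^(3.9383) = 0.86394 kg.
C = m/V = 0.86394/2341.3 = 0.00036900 kg/L.

0.000369 kg/L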